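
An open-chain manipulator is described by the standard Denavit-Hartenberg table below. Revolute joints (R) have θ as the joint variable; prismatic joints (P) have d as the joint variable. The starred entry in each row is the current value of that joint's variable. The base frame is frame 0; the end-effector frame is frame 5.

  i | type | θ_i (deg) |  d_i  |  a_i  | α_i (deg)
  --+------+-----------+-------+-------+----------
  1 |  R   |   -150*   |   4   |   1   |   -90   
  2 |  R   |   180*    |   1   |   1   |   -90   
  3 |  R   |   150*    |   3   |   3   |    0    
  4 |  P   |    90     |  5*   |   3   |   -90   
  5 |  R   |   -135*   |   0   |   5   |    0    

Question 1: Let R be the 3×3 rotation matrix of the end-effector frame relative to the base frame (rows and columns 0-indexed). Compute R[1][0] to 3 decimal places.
End-effector x-axis (col 0 of R) = (0.0000,0.7071,0.7071)
R[1][0] = 0.7071

0.707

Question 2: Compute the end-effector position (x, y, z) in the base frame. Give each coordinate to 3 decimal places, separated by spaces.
after link 1: o_1 = (-0.8660, -0.5000, 4.0000)
after link 2: o_2 = (0.5000, -0.8660, 4.0000)
after link 3: o_3 = (-2.5000, -0.8660, 7.0000)
after link 4: o_4 = (-2.5000, -3.8660, 12.0000)
after link 5: o_5 = (-2.5000, -0.3305, 15.5355)

-2.500 -0.330 15.536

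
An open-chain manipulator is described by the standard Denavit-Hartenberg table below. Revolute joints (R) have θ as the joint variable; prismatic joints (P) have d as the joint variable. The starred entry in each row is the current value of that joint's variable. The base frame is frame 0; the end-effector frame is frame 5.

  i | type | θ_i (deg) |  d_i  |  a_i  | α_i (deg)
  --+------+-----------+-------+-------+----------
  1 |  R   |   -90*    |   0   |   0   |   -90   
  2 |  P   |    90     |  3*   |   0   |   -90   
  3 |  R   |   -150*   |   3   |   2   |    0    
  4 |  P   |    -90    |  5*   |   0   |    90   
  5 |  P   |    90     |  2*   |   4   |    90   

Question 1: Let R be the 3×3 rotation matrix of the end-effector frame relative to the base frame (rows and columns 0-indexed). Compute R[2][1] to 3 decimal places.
-0.866

End-effector y-axis (col 1 of R) = (-0.5000,0.0000,-0.8660)
R[2][1] = -0.8660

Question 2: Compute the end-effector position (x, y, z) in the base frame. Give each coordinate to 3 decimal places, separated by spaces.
after link 1: o_1 = (0.0000, 0.0000, 0.0000)
after link 2: o_2 = (3.0000, 0.0000, 0.0000)
after link 3: o_3 = (4.0000, 3.0000, 1.7321)
after link 4: o_4 = (4.0000, 8.0000, 1.7321)
after link 5: o_5 = (3.0000, 12.0000, -0.0000)

3.000 12.000 -0.000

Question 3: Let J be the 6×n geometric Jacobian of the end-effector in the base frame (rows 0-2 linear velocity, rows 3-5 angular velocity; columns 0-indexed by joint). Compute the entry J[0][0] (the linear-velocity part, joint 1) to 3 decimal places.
-12.000

axis z_0 = ẑ; lever o_n−o_0 = (3.0000,12.0000,-0.0000)
cross product → J_v[:, 0] = (-12.0000,3.0000,0.0000)
J_ω[:, 0] = z_0
entry J[0][0] = -12.0000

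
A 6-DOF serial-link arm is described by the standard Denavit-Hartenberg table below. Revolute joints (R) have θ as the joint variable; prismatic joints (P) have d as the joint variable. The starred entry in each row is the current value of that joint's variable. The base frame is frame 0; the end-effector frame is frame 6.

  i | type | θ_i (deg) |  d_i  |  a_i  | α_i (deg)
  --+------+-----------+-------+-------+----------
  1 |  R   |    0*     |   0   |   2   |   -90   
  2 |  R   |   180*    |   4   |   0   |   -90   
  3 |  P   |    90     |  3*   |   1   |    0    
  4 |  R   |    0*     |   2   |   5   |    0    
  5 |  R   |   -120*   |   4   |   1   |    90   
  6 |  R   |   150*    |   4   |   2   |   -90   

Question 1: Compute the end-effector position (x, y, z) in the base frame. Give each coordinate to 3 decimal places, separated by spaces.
after link 1: o_1 = (2.0000, 0.0000, 0.0000)
after link 2: o_2 = (2.0000, 4.0000, 0.0000)
after link 3: o_3 = (2.0000, 3.0000, 3.0000)
after link 4: o_4 = (2.0000, -2.0000, 5.0000)
after link 5: o_5 = (1.1340, -1.5000, 9.0000)
after link 6: o_6 = (4.6340, 1.0981, 10.0000)

4.634 1.098 10.000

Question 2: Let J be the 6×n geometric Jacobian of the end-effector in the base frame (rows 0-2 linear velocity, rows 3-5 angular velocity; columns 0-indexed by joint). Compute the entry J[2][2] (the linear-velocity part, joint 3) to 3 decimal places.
prismatic axis z_2 = (-0.0000,0.0000,1.0000)
J_v[:, 2] = z_2; J_ω[:, 2] = (0,0,0)
entry J[2][2] = 1.0000

1.000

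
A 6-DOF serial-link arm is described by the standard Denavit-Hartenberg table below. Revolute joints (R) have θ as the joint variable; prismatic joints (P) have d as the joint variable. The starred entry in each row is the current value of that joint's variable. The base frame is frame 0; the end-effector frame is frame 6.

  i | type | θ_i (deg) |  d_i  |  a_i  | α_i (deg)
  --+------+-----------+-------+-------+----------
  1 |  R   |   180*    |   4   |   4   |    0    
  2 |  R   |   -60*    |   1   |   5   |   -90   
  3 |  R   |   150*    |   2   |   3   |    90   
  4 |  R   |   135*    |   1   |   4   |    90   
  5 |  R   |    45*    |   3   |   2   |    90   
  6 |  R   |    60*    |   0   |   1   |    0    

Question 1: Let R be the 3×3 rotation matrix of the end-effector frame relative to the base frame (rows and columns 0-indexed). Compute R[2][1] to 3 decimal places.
0.137

End-effector y-axis (col 1 of R) = (0.5625,-0.8154,0.1370)
R[2][1] = 0.1370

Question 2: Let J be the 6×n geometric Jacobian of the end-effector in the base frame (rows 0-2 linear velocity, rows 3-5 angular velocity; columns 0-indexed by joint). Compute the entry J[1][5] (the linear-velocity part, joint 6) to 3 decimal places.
axis z_5 = (-0.4727,-0.1812,0.8624); lever o_n−o_5 = (-0.6783,-0.5499,-0.4874)
cross product → J_v[:, 5] = (0.5625,-0.8154,0.1370)
J_ω[:, 5] = z_5
entry J[1][5] = -0.8154

-0.815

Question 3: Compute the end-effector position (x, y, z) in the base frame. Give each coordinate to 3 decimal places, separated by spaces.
after link 1: o_1 = (-4.0000, 0.0000, 4.0000)
after link 2: o_2 = (-6.5000, 4.3301, 5.0000)
after link 3: o_3 = (-6.9330, 1.0801, 3.5000)
after link 4: o_4 = (-10.8572, 2.2202, 4.0482)
after link 5: o_5 = (-13.4284, 0.4310, 2.2628)
after link 6: o_6 = (-14.1067, -0.1189, 1.7754)

-14.107 -0.119 1.775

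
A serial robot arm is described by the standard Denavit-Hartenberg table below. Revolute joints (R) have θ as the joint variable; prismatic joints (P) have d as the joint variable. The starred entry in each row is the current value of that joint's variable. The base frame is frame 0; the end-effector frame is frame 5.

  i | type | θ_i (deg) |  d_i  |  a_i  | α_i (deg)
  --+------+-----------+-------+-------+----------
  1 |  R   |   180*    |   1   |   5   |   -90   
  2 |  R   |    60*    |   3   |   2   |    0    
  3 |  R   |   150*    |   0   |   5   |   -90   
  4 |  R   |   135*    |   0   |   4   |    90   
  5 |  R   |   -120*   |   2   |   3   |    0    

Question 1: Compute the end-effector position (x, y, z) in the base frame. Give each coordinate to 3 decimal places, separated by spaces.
-0.677 0.182 -0.659

after link 1: o_1 = (-5.0000, 0.0000, 1.0000)
after link 2: o_2 = (-6.0000, -3.0000, -0.7321)
after link 3: o_3 = (-1.6699, -3.0000, 1.7679)
after link 4: o_4 = (-4.1194, -0.1716, 0.3537)
after link 5: o_5 = (-0.6770, 0.1820, -0.6588)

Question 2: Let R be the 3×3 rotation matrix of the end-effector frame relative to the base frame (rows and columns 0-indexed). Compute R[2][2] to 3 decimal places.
End-effector z-axis (col 2 of R) = (0.6124,0.7071,0.3536)
R[2][2] = 0.3536

0.354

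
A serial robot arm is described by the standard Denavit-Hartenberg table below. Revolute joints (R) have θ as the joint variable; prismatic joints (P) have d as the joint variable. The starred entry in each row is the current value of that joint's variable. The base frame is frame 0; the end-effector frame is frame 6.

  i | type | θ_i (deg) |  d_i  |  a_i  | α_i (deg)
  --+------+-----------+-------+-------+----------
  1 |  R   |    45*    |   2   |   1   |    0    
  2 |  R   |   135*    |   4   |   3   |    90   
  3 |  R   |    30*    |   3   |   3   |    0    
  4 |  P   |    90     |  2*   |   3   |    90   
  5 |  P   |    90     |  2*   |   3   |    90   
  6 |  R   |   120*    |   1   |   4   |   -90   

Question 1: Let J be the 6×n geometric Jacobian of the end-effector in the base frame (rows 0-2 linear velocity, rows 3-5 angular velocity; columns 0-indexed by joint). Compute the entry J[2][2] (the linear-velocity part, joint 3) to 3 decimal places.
axis z_2 = (0.0000,1.0000,0.0000); lever o_n−o_2 = (-5.3301,6.0000,7.6962)
cross product → J_v[:, 2] = (7.6962,-0.0000,5.3301)
J_ω[:, 2] = z_2
entry J[2][2] = 5.3301

5.330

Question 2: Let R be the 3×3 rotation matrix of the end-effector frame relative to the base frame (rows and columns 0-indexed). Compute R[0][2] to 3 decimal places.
End-effector z-axis (col 2 of R) = (0.4330,-0.8660,-0.2500)
R[0][2] = 0.4330

0.433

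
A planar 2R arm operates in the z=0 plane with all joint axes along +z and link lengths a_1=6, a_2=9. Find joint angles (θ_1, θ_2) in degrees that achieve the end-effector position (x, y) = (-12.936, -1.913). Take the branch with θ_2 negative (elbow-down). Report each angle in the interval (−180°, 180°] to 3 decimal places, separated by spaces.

-135.001 -60.000

cos θ_2 = (170.9997−6²−9²)/(2·6·9) = 0.5000; θ_2 = -60.0002° (elbow-down)
β = atan2(-1.9130,-12.9360) = -171.5880°; ψ = atan2(-7.7942,10.5000) = -36.5869°
θ_1 = β − ψ = -135.0011°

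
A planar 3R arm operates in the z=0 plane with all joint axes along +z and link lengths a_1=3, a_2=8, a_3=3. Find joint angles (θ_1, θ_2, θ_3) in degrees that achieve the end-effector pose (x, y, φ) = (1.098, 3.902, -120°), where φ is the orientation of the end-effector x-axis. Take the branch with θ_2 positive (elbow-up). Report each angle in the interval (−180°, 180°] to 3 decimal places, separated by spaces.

-29.998 119.999 149.999

wrist centre = target − a_3·(cos φ, sin φ) = (2.5980, 6.5001)
cos θ_2 = (49.0006−3²−8²)/(2·3·8) = -0.5000; θ_2 = 119.9992° (elbow-up)
β = atan2(6.5001,2.5980) = 68.2140°; ψ = atan2(6.9283,-0.9999) = 98.2123°
θ_1 = β − ψ = -29.9983°
θ_3 = φ − θ_1 − θ_2 = 149.9991° (wrapped to (-180°,180°])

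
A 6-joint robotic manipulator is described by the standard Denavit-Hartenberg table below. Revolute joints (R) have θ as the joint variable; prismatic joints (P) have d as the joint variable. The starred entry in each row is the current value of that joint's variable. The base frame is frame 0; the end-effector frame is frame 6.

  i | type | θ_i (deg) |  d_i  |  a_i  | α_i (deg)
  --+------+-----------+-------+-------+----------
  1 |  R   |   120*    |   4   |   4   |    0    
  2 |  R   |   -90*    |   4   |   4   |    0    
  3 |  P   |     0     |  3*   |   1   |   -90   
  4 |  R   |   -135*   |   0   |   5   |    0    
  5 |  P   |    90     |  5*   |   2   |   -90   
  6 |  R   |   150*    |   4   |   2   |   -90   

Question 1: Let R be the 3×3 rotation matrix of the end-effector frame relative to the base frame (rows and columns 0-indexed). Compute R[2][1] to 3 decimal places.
End-effector y-axis (col 1 of R) = (-0.6124,-0.3536,0.7071)
R[2][1] = 0.7071

0.707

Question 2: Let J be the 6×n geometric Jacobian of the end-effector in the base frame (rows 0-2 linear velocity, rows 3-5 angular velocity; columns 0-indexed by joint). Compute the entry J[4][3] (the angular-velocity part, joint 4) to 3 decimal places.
axis z_3 = (-0.5000,0.8660,0.0000); lever o_n−o_3 = (-2.4483,3.2053,0.8966)
cross product → J_v[:, 3] = (0.7765,0.4483,0.5176)
J_ω[:, 3] = z_3
entry J[4][3] = 0.8660

0.866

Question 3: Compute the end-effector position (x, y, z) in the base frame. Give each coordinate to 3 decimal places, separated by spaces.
after link 1: o_1 = (-2.0000, 3.4641, 4.0000)
after link 2: o_2 = (1.4641, 5.4641, 8.0000)
after link 3: o_3 = (2.3301, 5.9641, 11.0000)
after link 4: o_4 = (-0.7317, 4.1963, 14.5355)
after link 5: o_5 = (-2.0070, 9.2336, 15.9497)
after link 6: o_6 = (-0.1182, 9.1694, 11.8966)

-0.118 9.169 11.897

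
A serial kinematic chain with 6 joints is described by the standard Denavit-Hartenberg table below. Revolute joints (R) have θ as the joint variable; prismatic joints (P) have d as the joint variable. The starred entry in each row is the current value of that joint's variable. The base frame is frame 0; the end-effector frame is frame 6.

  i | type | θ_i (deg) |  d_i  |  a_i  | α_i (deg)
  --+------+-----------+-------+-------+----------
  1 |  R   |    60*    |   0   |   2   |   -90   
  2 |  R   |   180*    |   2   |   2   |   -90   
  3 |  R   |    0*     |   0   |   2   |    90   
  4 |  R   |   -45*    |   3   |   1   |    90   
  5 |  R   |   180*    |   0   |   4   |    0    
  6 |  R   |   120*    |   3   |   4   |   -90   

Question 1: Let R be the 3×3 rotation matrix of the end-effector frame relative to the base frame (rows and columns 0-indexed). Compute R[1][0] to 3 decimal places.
-0.739

End-effector x-axis (col 0 of R) = (0.5732,-0.7392,-0.3536)
R[1][0] = -0.7392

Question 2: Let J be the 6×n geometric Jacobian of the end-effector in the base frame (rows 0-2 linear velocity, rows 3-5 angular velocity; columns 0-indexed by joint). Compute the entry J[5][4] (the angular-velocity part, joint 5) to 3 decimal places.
axis z_4 = (0.3536,0.6124,-0.7071); lever o_n−o_4 = (4.7678,1.3298,-0.7071)
cross product → J_v[:, 4] = (0.5073,-3.1213,-2.4495)
J_ω[:, 4] = z_4
entry J[5][4] = -0.7071

-0.707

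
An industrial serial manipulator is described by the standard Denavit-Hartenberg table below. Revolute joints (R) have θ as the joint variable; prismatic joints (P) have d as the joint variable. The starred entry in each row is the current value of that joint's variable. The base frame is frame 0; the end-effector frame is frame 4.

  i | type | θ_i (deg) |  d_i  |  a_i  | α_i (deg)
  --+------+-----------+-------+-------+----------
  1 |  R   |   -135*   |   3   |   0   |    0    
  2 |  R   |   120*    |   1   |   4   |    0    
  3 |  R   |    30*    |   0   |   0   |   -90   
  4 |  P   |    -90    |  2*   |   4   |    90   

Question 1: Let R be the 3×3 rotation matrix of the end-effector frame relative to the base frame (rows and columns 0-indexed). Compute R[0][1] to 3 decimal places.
End-effector y-axis (col 1 of R) = (-0.2588,0.9659,0.0000)
R[0][1] = -0.2588

-0.259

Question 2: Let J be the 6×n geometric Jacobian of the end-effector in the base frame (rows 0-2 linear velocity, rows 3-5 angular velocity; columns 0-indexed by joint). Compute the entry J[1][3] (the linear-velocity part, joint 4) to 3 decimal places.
prismatic axis z_3 = (-0.2588,0.9659,0.0000)
J_v[:, 3] = z_3; J_ω[:, 3] = (0,0,0)
entry J[1][3] = 0.9659

0.966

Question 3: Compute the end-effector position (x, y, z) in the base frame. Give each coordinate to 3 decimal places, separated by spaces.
3.346 0.897 8.000

after link 1: o_1 = (0.0000, 0.0000, 3.0000)
after link 2: o_2 = (3.8637, -1.0353, 4.0000)
after link 3: o_3 = (3.8637, -1.0353, 4.0000)
after link 4: o_4 = (3.3461, 0.8966, 8.0000)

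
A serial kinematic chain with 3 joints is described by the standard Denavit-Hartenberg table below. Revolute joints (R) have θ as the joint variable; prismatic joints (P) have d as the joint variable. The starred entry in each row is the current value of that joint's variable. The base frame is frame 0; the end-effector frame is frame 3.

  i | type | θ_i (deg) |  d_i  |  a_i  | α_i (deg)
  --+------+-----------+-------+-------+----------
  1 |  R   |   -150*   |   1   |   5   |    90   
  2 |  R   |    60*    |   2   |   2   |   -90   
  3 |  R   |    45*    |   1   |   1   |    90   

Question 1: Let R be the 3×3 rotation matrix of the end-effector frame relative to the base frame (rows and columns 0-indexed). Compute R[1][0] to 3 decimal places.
End-effector x-axis (col 0 of R) = (0.0474,-0.7891,0.6124)
R[1][0] = -0.7891

-0.789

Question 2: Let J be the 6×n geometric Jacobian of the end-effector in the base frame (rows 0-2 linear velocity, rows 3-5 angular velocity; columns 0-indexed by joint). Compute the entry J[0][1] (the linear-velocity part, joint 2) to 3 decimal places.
2.463

axis z_1 = (-0.5000,0.8660,0.0000); lever o_n−o_1 = (-1.0687,0.8759,2.8444)
cross product → J_v[:, 1] = (2.4633,1.4222,0.4875)
J_ω[:, 1] = z_1
entry J[0][1] = 2.4633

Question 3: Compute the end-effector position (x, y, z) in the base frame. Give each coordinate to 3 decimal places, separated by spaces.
-5.399 -1.624 3.844

after link 1: o_1 = (-4.3301, -2.5000, 1.0000)
after link 2: o_2 = (-6.1962, -1.2679, 2.7321)
after link 3: o_3 = (-5.3988, -1.6241, 3.8444)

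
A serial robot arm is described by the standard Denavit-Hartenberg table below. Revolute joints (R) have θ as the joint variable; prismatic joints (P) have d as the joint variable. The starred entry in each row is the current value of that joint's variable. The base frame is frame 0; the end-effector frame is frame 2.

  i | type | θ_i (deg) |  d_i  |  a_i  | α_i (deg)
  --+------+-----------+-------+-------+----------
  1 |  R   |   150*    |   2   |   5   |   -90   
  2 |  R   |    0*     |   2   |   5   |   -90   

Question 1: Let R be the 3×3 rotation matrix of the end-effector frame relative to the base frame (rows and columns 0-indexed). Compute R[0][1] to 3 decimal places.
0.500

End-effector y-axis (col 1 of R) = (0.5000,0.8660,-0.0000)
R[0][1] = 0.5000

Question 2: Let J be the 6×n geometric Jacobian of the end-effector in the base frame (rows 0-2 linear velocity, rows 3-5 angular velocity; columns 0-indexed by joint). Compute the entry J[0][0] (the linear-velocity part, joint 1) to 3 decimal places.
axis z_0 = ẑ; lever o_n−o_0 = (-9.6603,3.2679,2.0000)
cross product → J_v[:, 0] = (-3.2679,-9.6603,0.0000)
J_ω[:, 0] = z_0
entry J[0][0] = -3.2679

-3.268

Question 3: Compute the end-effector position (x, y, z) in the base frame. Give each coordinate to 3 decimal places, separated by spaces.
after link 1: o_1 = (-4.3301, 2.5000, 2.0000)
after link 2: o_2 = (-9.6603, 3.2679, 2.0000)

-9.660 3.268 2.000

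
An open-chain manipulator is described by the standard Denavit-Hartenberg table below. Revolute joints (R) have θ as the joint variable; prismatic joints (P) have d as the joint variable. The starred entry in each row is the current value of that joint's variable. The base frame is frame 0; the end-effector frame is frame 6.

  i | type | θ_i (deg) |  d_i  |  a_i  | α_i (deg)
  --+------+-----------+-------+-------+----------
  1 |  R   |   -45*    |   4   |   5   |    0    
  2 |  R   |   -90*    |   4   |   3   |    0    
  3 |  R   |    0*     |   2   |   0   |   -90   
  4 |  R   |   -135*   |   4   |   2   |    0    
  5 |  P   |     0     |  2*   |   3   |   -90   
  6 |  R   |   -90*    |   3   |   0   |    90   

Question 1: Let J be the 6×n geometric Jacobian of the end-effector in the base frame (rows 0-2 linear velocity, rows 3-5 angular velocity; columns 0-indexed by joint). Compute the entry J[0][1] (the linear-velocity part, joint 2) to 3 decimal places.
5.364

axis z_1 = (0.0000,0.0000,1.0000); lever o_n−o_1 = (3.1213,-5.3640,11.6569)
cross product → J_v[:, 1] = (5.3640,3.1213,-0.0000)
J_ω[:, 1] = z_1
entry J[0][1] = 5.3640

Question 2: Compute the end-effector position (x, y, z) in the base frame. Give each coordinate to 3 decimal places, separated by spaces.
6.657 -8.899 15.657

after link 1: o_1 = (3.5355, -3.5355, 4.0000)
after link 2: o_2 = (1.4142, -5.6569, 8.0000)
after link 3: o_3 = (1.4142, -5.6569, 10.0000)
after link 4: o_4 = (5.2426, -7.4853, 11.4142)
after link 5: o_5 = (8.1569, -7.3995, 13.5355)
after link 6: o_6 = (6.6569, -8.8995, 15.6569)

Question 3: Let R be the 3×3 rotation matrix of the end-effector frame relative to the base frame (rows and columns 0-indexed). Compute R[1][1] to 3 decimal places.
-0.500

End-effector y-axis (col 1 of R) = (-0.5000,-0.5000,0.7071)
R[1][1] = -0.5000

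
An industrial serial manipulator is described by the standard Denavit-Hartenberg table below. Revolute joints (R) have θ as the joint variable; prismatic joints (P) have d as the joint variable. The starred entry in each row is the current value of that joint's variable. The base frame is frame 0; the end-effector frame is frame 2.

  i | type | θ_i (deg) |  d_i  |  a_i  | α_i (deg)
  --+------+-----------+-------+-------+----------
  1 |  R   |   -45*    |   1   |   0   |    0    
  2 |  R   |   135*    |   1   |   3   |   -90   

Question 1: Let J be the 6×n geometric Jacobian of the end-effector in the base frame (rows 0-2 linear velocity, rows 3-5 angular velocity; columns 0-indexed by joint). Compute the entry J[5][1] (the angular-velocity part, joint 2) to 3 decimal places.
1.000

axis z_1 = (0.0000,0.0000,1.0000); lever o_n−o_1 = (0.0000,3.0000,1.0000)
cross product → J_v[:, 1] = (-3.0000,0.0000,0.0000)
J_ω[:, 1] = z_1
entry J[5][1] = 1.0000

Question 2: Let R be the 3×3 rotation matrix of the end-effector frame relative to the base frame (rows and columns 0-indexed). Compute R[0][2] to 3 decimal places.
End-effector z-axis (col 2 of R) = (-1.0000,0.0000,0.0000)
R[0][2] = -1.0000

-1.000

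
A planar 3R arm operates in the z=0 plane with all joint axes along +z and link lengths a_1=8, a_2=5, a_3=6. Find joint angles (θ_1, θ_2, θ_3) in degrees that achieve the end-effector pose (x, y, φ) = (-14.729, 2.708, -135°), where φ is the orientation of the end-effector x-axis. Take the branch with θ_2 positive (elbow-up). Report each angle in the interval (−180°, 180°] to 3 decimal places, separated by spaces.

134.997 30.010 59.993

wrist centre = target − a_3·(cos φ, sin φ) = (-10.4864, 6.9506)
cos θ_2 = (158.2751−8²−5²)/(2·8·5) = 0.8659; θ_2 = 30.0099° (elbow-up)
β = atan2(6.9506,-10.4864) = 146.4625°; ψ = atan2(2.5007,12.3297) = 11.4654°
θ_1 = β − ψ = 134.9971°
θ_3 = φ − θ_1 − θ_2 = 59.9930° (wrapped to (-180°,180°])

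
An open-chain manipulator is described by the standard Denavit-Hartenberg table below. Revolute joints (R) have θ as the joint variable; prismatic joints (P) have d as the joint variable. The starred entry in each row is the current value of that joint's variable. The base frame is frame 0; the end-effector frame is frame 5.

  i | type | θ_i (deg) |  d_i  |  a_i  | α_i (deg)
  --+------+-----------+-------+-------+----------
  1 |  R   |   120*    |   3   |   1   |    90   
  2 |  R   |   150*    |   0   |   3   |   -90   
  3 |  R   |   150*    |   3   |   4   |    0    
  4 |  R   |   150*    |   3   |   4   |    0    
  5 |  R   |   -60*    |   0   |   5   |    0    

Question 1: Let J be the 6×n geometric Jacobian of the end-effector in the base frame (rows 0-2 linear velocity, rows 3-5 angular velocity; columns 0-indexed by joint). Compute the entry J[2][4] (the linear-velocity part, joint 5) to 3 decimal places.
axis z_4 = (0.2500,-0.4330,-0.8660); lever o_n−o_4 = (2.6675,4.0401,-1.2500)
cross product → J_v[:, 4] = (4.0401,-1.9976,2.1651)
J_ω[:, 4] = z_4
entry J[2][4] = 2.1651

2.165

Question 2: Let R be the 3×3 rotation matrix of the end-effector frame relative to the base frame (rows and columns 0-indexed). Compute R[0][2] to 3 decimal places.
End-effector z-axis (col 2 of R) = (0.2500,-0.4330,-0.8660)
R[0][2] = 0.2500

0.250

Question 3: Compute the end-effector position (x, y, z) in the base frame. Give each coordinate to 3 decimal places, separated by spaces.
after link 1: o_1 = (-0.5000, 0.8660, 3.0000)
after link 2: o_2 = (0.7990, -1.3840, 4.5000)
after link 3: o_3 = (-1.6830, -1.0849, 0.1699)
after link 4: o_4 = (2.9330, -2.1519, -1.4282)
after link 5: o_5 = (5.6005, 1.8881, -2.6782)

5.600 1.888 -2.678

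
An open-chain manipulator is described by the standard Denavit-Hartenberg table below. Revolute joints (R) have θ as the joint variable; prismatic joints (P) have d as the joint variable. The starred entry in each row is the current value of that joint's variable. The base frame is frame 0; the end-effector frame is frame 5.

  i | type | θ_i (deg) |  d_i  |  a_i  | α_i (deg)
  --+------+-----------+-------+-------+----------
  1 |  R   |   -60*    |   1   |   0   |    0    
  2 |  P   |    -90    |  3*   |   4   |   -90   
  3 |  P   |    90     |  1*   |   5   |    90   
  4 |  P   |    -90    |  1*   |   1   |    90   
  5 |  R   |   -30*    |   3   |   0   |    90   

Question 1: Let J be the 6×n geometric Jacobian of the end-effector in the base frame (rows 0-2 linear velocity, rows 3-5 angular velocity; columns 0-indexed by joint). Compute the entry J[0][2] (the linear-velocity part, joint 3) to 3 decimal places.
0.500

prismatic axis z_2 = (0.5000,-0.8660,0.0000)
J_v[:, 2] = z_2; J_ω[:, 2] = (0,0,0)
entry J[0][2] = 0.5000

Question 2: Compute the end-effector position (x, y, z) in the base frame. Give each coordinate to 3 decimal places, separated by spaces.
after link 1: o_1 = (0.0000, 0.0000, 1.0000)
after link 2: o_2 = (-3.4641, -2.0000, 4.0000)
after link 3: o_3 = (-2.9641, -2.8660, -1.0000)
after link 4: o_4 = (-4.3301, -2.5000, -1.0000)
after link 5: o_5 = (-4.3301, -2.5000, 2.0000)

-4.330 -2.500 2.000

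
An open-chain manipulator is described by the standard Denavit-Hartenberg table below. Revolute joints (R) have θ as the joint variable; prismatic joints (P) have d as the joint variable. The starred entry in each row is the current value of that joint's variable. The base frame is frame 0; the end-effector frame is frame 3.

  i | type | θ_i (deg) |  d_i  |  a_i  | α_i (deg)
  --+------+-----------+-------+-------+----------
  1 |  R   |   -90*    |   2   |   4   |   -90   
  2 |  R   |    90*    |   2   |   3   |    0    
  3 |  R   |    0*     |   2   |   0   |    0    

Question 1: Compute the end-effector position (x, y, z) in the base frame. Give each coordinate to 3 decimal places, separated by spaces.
after link 1: o_1 = (0.0000, -4.0000, 2.0000)
after link 2: o_2 = (2.0000, -4.0000, -1.0000)
after link 3: o_3 = (4.0000, -4.0000, -1.0000)

4.000 -4.000 -1.000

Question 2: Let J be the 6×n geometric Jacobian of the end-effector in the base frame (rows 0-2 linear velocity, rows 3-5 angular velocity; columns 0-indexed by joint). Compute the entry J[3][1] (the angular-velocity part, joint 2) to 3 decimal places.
1.000

axis z_1 = (1.0000,0.0000,0.0000); lever o_n−o_1 = (4.0000,0.0000,-3.0000)
cross product → J_v[:, 1] = (-0.0000,3.0000,-0.0000)
J_ω[:, 1] = z_1
entry J[3][1] = 1.0000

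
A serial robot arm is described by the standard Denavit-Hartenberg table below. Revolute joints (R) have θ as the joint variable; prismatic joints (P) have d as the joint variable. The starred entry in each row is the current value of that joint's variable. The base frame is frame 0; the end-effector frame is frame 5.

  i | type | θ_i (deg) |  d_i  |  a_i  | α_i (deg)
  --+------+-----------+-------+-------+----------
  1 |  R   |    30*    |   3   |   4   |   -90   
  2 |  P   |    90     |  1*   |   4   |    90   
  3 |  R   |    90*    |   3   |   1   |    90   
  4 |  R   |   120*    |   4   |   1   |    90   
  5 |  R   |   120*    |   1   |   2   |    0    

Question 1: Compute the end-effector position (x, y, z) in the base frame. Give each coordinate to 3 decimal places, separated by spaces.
5.062 6.232 -6.732

after link 1: o_1 = (3.4641, 2.0000, 3.0000)
after link 2: o_2 = (2.9641, 2.8660, -1.0000)
after link 3: o_3 = (5.0622, 5.2321, -1.0000)
after link 4: o_4 = (6.0622, 5.2321, -5.0000)
after link 5: o_5 = (5.0622, 6.2321, -6.7321)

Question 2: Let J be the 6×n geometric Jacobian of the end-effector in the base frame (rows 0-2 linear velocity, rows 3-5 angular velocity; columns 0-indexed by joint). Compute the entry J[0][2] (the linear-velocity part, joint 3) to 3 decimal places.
-2.866

axis z_2 = (0.8660,0.5000,0.0000); lever o_n−o_2 = (2.0981,3.3660,-5.7321)
cross product → J_v[:, 2] = (-2.8660,4.9641,1.8660)
J_ω[:, 2] = z_2
entry J[0][2] = -2.8660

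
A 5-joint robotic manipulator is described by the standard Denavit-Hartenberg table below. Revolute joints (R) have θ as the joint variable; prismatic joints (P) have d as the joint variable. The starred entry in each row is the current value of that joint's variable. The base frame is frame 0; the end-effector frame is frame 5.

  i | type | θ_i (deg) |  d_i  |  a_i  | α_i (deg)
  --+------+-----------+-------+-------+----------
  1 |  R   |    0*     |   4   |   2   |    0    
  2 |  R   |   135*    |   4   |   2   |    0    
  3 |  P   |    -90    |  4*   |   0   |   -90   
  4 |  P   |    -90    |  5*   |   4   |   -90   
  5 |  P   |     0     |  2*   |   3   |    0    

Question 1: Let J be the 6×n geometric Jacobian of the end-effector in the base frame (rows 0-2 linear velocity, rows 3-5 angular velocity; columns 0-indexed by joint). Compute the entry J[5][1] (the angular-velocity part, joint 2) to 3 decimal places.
1.000

axis z_1 = (0.0000,0.0000,1.0000); lever o_n−o_1 = (-3.5355,6.3640,15.0000)
cross product → J_v[:, 1] = (-6.3640,-3.5355,0.0000)
J_ω[:, 1] = z_1
entry J[5][1] = 1.0000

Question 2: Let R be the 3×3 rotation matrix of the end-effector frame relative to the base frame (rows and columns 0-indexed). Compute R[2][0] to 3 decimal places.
1.000

End-effector x-axis (col 0 of R) = (0.0000,-0.0000,1.0000)
R[2][0] = 1.0000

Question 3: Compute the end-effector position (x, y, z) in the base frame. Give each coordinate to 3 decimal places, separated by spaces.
after link 1: o_1 = (2.0000, 0.0000, 4.0000)
after link 2: o_2 = (0.5858, 1.4142, 8.0000)
after link 3: o_3 = (0.5858, 1.4142, 12.0000)
after link 4: o_4 = (-2.9497, 4.9497, 16.0000)
after link 5: o_5 = (-1.5355, 6.3640, 19.0000)

-1.536 6.364 19.000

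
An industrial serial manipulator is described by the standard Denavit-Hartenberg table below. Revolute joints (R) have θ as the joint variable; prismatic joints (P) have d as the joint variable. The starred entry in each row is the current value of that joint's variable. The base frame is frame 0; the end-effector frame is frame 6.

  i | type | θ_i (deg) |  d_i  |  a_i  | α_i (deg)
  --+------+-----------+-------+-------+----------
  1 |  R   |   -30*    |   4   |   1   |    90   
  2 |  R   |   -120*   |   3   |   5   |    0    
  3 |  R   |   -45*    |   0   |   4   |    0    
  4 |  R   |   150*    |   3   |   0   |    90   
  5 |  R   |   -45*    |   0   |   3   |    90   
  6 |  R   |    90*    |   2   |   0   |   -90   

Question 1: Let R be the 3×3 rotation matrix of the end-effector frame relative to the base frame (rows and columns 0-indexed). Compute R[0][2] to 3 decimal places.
-0.945

End-effector z-axis (col 2 of R) = (-0.9451,-0.2709,0.1830)
R[0][2] = -0.9451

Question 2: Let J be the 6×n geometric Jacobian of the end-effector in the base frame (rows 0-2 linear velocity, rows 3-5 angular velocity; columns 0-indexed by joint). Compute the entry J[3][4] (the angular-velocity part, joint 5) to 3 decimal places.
-0.224

axis z_4 = (-0.2241,0.1294,-0.9659); lever o_n−o_4 = (2.3593,2.7204,-0.1830)
cross product → J_v[:, 4] = (2.6040,-2.3199,-0.9151)
J_ω[:, 4] = z_4
entry J[3][4] = -0.2241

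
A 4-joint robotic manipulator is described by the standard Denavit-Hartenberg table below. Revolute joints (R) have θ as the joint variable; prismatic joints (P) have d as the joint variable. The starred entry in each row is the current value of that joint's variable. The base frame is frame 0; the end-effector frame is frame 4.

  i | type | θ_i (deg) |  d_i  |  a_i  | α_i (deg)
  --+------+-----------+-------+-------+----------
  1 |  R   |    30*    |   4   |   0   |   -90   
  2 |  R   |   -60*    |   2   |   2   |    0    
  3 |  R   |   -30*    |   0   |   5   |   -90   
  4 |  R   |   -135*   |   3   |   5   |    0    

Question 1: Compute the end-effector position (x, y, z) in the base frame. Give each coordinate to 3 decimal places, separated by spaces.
0.696 6.794 7.197

after link 1: o_1 = (0.0000, 0.0000, 4.0000)
after link 2: o_2 = (-0.1340, 2.2321, 5.7321)
after link 3: o_3 = (-0.1340, 2.2321, 10.7321)
after link 4: o_4 = (0.6963, 6.7939, 7.1965)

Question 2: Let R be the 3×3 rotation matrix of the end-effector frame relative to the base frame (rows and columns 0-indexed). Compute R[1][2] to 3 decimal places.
End-effector z-axis (col 2 of R) = (0.8660,0.5000,-0.0000)
R[1][2] = 0.5000

0.500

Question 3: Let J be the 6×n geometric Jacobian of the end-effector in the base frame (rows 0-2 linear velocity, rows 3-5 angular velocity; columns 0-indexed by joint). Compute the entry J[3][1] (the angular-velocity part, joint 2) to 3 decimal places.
-0.500

axis z_1 = (-0.5000,0.8660,0.0000); lever o_n−o_1 = (0.6963,6.7939,3.1965)
cross product → J_v[:, 1] = (2.7683,1.5983,-4.0000)
J_ω[:, 1] = z_1
entry J[3][1] = -0.5000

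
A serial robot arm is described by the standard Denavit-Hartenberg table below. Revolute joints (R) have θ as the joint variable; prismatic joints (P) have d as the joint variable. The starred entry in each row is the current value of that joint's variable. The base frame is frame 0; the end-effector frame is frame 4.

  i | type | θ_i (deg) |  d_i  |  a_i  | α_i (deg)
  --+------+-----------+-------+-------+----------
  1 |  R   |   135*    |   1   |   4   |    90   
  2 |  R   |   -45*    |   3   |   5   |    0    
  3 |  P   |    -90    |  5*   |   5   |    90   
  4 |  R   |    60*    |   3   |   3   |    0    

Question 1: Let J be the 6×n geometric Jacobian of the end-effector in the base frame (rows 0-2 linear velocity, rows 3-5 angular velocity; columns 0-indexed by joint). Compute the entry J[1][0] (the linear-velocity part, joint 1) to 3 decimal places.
6.916

axis z_0 = ẑ; lever o_n−o_0 = (6.9155,8.0724,-5.0104)
cross product → J_v[:, 0] = (-8.0724,6.9155,0.0000)
J_ω[:, 0] = z_0
entry J[1][0] = 6.9155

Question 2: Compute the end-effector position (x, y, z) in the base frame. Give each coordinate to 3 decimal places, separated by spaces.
after link 1: o_1 = (-2.8284, 2.8284, 1.0000)
after link 2: o_2 = (-3.2071, 7.4497, -2.5355)
after link 3: o_3 = (2.8284, 8.4853, -6.0711)
after link 4: o_4 = (6.9155, 8.0724, -5.0104)

6.916 8.072 -5.010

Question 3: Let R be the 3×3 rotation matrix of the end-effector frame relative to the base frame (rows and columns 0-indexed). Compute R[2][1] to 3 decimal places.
End-effector y-axis (col 1 of R) = (-0.0795,0.7866,0.6124)
R[2][1] = 0.6124

0.612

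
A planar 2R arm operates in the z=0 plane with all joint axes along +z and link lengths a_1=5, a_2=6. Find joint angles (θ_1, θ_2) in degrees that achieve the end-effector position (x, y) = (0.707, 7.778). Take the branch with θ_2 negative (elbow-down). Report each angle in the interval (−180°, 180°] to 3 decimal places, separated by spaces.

135.002 -90.003

cos θ_2 = (60.9971−5²−6²)/(2·5·6) = -0.0000; θ_2 = -90.0027° (elbow-down)
β = atan2(7.7780,0.7070) = 84.8062°; ψ = atan2(-6.0000,4.9997) = -50.1960°
θ_1 = β − ψ = 135.0023°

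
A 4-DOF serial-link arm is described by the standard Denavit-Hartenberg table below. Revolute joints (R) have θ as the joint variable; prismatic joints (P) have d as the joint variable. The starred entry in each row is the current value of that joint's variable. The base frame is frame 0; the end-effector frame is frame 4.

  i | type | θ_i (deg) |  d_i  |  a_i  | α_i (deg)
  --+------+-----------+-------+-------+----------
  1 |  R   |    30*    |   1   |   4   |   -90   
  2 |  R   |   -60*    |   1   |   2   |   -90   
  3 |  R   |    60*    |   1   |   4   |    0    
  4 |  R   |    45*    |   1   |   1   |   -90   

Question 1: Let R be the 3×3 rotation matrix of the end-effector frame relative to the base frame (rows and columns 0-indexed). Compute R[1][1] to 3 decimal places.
-0.433

End-effector y-axis (col 1 of R) = (-0.7500,-0.4330,0.5000)
R[1][1] = -0.4330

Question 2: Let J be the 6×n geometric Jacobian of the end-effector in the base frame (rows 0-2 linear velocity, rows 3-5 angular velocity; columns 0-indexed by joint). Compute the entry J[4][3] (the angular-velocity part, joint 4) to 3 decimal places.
0.433

axis z_3 = (0.7500,0.4330,-0.5000); lever o_n−o_3 = (1.1209,-0.4682,-0.7241)
cross product → J_v[:, 3] = (-0.5477,-0.0173,-0.8365)
J_ω[:, 3] = z_3
entry J[4][3] = 0.4330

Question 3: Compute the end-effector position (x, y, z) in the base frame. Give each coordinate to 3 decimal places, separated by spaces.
after link 1: o_1 = (3.4641, 2.0000, 1.0000)
after link 2: o_2 = (3.8301, 3.3660, 2.7321)
after link 3: o_3 = (7.1782, 1.2990, 3.9641)
after link 4: o_4 = (8.2991, 0.8308, 3.2400)

8.299 0.831 3.240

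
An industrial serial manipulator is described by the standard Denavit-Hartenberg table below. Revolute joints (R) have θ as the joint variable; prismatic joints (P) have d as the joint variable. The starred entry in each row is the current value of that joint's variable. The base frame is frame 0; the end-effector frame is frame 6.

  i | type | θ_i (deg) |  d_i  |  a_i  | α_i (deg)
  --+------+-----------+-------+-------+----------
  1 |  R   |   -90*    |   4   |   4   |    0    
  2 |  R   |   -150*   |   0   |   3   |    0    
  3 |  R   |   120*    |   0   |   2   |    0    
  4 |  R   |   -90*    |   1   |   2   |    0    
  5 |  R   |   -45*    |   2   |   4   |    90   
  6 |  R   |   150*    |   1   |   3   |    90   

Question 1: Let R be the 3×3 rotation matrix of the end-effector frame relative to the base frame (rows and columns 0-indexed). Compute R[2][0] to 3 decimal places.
0.500

End-effector x-axis (col 0 of R) = (0.2241,-0.8365,0.5000)
R[2][0] = 0.5000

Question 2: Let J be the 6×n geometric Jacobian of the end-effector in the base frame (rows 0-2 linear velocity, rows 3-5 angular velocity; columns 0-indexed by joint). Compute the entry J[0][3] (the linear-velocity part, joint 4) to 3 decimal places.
-2.613

axis z_3 = (0.0000,0.0000,1.0000); lever o_n−o_3 = (-1.1290,2.6130,4.5000)
cross product → J_v[:, 3] = (-2.6130,-1.1290,0.0000)
J_ω[:, 3] = z_3
entry J[0][3] = -2.6130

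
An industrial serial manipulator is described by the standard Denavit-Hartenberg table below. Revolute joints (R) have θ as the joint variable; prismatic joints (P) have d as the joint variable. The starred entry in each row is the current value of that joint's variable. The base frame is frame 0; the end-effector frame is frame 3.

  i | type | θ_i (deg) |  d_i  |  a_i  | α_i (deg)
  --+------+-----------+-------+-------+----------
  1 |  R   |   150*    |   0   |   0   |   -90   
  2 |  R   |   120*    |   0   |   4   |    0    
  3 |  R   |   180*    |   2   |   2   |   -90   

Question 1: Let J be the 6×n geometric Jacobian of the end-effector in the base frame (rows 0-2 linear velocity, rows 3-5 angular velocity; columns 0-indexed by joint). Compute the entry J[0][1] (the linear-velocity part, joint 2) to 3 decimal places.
1.500

axis z_1 = (-0.5000,-0.8660,0.0000); lever o_n−o_1 = (-0.1340,-2.2321,-1.7321)
cross product → J_v[:, 1] = (1.5000,-0.8660,1.0000)
J_ω[:, 1] = z_1
entry J[0][1] = 1.5000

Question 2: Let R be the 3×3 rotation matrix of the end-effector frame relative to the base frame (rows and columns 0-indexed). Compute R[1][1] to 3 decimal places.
End-effector y-axis (col 1 of R) = (0.5000,0.8660,-0.0000)
R[1][1] = 0.8660

0.866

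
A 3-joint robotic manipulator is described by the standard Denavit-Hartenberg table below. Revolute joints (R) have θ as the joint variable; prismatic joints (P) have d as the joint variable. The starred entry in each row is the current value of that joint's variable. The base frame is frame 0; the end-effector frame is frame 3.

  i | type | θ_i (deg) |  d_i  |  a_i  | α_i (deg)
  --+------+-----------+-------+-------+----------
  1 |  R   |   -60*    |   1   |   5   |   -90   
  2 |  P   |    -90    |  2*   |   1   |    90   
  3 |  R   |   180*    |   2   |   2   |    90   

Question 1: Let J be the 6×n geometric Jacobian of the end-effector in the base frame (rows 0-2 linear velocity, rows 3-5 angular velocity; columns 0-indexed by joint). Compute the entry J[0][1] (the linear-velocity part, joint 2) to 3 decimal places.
prismatic axis z_1 = (0.8660,0.5000,0.0000)
J_v[:, 1] = z_1; J_ω[:, 1] = (0,0,0)
entry J[0][1] = 0.8660

0.866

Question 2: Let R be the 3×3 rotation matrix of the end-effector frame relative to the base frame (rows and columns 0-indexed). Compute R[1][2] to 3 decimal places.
0.500

End-effector z-axis (col 2 of R) = (0.8660,0.5000,0.0000)
R[1][2] = 0.5000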